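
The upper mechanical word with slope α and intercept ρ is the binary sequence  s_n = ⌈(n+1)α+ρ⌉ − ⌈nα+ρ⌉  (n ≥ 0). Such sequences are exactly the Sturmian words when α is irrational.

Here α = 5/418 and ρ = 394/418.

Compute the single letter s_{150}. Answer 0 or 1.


(n+1)α + ρ = (151·5 + 394) / 418 = 1149/418
nα + ρ     = (150·5 + 394) / 418 = 1144/418
⌈1149/418⌉ = 3,  ⌈1144/418⌉ = 3
s_{150} = 3 − 3 = 0

0


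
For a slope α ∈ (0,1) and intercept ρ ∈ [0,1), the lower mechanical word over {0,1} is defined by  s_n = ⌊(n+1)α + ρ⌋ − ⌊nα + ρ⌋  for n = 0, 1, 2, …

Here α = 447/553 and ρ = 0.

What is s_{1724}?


(n+1)α + ρ = (1725·447) / 553 = 771075/553
nα + ρ     = (1724·447) / 553 = 770628/553
⌊771075/553⌋ = 1394,  ⌊770628/553⌋ = 1393
s_{1724} = 1394 − 1393 = 1

1


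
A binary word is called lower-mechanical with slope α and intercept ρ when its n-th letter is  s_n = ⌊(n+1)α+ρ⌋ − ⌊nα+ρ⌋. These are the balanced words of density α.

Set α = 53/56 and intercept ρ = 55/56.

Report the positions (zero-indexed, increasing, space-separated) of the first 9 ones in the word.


0 1 2 3 4 5 6 7 8

n=0: ⌊108/56⌋−⌊55/56⌋ = 1−0 = 1  ← one
n=1: ⌊161/56⌋−⌊108/56⌋ = 2−1 = 1  ← one
n=2: ⌊214/56⌋−⌊161/56⌋ = 3−2 = 1  ← one
n=3: ⌊267/56⌋−⌊214/56⌋ = 4−3 = 1  ← one
n=4: ⌊320/56⌋−⌊267/56⌋ = 5−4 = 1  ← one
n=5: ⌊373/56⌋−⌊320/56⌋ = 6−5 = 1  ← one
n=6: ⌊426/56⌋−⌊373/56⌋ = 7−6 = 1  ← one
n=7: ⌊479/56⌋−⌊426/56⌋ = 8−7 = 1  ← one
n=8: ⌊532/56⌋−⌊479/56⌋ = 9−8 = 1  ← one
positions of the first 9 ones: 0 1 2 3 4 5 6 7 8


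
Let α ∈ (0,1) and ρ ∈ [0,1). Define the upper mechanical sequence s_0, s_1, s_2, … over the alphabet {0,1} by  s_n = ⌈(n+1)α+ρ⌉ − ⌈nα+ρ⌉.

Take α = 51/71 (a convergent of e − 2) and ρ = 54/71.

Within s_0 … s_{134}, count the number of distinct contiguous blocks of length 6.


7

t_n = ⌈(n·51+54)/71⌉ for n = 0 … 135:
  n=0…9: ⌈54/71⌉=1 ⌈105/71⌉=2 ⌈156/71⌉=3 ⌈207/71⌉=3 ⌈258/71⌉=4 ⌈309/71⌉=5 ⌈360/71⌉=6 ⌈411/71⌉=6 ⌈462/71⌉=7 ⌈513/71⌉=8
  n=10…19: ⌈564/71⌉=8 ⌈615/71⌉=9 ⌈666/71⌉=10 ⌈717/71⌉=11 ⌈768/71⌉=11 ⌈819/71⌉=12 ⌈870/71⌉=13 ⌈921/71⌉=13 ⌈972/71⌉=14 ⌈1023/71⌉=15
  n=20…29: ⌈1074/71⌉=16 ⌈1125/71⌉=16 ⌈1176/71⌉=17 ⌈1227/71⌉=18 ⌈1278/71⌉=18 ⌈1329/71⌉=19 ⌈1380/71⌉=20 ⌈1431/71⌉=21 ⌈1482/71⌉=21 ⌈1533/71⌉=22
  n=30…39: ⌈1584/71⌉=23 ⌈1635/71⌉=24 ⌈1686/71⌉=24 ⌈1737/71⌉=25 ⌈1788/71⌉=26 ⌈1839/71⌉=26 ⌈1890/71⌉=27 ⌈1941/71⌉=28 ⌈1992/71⌉=29 ⌈2043/71⌉=29
  n=40…49: ⌈2094/71⌉=30 ⌈2145/71⌉=31 ⌈2196/71⌉=31 ⌈2247/71⌉=32 ⌈2298/71⌉=33 ⌈2349/71⌉=34 ⌈2400/71⌉=34 ⌈2451/71⌉=35 ⌈2502/71⌉=36 ⌈2553/71⌉=36
  n=50…59: ⌈2604/71⌉=37 ⌈2655/71⌉=38 ⌈2706/71⌉=39 ⌈2757/71⌉=39 ⌈2808/71⌉=40 ⌈2859/71⌉=41 ⌈2910/71⌉=41 ⌈2961/71⌉=42 ⌈3012/71⌉=43 ⌈3063/71⌉=44
  n=60…69: ⌈3114/71⌉=44 ⌈3165/71⌉=45 ⌈3216/71⌉=46 ⌈3267/71⌉=47 ⌈3318/71⌉=47 ⌈3369/71⌉=48 ⌈3420/71⌉=49 ⌈3471/71⌉=49 ⌈3522/71⌉=50 ⌈3573/71⌉=51
  n=70…79: ⌈3624/71⌉=52 ⌈3675/71⌉=52 ⌈3726/71⌉=53 ⌈3777/71⌉=54 ⌈3828/71⌉=54 ⌈3879/71⌉=55 ⌈3930/71⌉=56 ⌈3981/71⌉=57 ⌈4032/71⌉=57 ⌈4083/71⌉=58
  n=80…89: ⌈4134/71⌉=59 ⌈4185/71⌉=59 ⌈4236/71⌉=60 ⌈4287/71⌉=61 ⌈4338/71⌉=62 ⌈4389/71⌉=62 ⌈4440/71⌉=63 ⌈4491/71⌉=64 ⌈4542/71⌉=64 ⌈4593/71⌉=65
  n=90…99: ⌈4644/71⌉=66 ⌈4695/71⌉=67 ⌈4746/71⌉=67 ⌈4797/71⌉=68 ⌈4848/71⌉=69 ⌈4899/71⌉=69 ⌈4950/71⌉=70 ⌈5001/71⌉=71 ⌈5052/71⌉=72 ⌈5103/71⌉=72
  n=100…109: ⌈5154/71⌉=73 ⌈5205/71⌉=74 ⌈5256/71⌉=75 ⌈5307/71⌉=75 ⌈5358/71⌉=76 ⌈5409/71⌉=77 ⌈5460/71⌉=77 ⌈5511/71⌉=78 ⌈5562/71⌉=79 ⌈5613/71⌉=80
  n=110…119: ⌈5664/71⌉=80 ⌈5715/71⌉=81 ⌈5766/71⌉=82 ⌈5817/71⌉=82 ⌈5868/71⌉=83 ⌈5919/71⌉=84 ⌈5970/71⌉=85 ⌈6021/71⌉=85 ⌈6072/71⌉=86 ⌈6123/71⌉=87
  n=120…129: ⌈6174/71⌉=87 ⌈6225/71⌉=88 ⌈6276/71⌉=89 ⌈6327/71⌉=90 ⌈6378/71⌉=90 ⌈6429/71⌉=91 ⌈6480/71⌉=92 ⌈6531/71⌉=92 ⌈6582/71⌉=93 ⌈6633/71⌉=94
  n=130…135: ⌈6684/71⌉=95 ⌈6735/71⌉=95 ⌈6786/71⌉=96 ⌈6837/71⌉=97 ⌈6888/71⌉=98 ⌈6939/71⌉=98
s_n = t_(n+1) − t_n for n = 0 … 134 gives
prefix = 110111011011101101110110111011101101110110111011011101101110111011011101101110110111011011101101110111011011101101110110111011011101110
slide a length-6 window over [0..5] … [129..134] (130 windows); first occurrence of each distinct factor:
  [  0..  5] 110111
  [  1..  6] 101110
  [  2..  7] 011101
  [  3..  8] 111011
  [  4..  9] 110110
  [  5.. 10] 101101
  [  6.. 11] 011011
  (the other 123 windows repeat one of these)
distinct factors: {011011, 011101, 101101, 101110, 110110, 110111, 111011}
count = 7  (Sturmian bound for length 6 is 7)


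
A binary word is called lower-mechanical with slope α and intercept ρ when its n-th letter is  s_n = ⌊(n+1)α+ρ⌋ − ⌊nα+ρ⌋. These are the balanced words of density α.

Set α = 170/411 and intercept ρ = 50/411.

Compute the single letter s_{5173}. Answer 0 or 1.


1

(n+1)α + ρ = (5174·170 + 50) / 411 = 879630/411
nα + ρ     = (5173·170 + 50) / 411 = 879460/411
⌊879630/411⌋ = 2140,  ⌊879460/411⌋ = 2139
s_{5173} = 2140 − 2139 = 1


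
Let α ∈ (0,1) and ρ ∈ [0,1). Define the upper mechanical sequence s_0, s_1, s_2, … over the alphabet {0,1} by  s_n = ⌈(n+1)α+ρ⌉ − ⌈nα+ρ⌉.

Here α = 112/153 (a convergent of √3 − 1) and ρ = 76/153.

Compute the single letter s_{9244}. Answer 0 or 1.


1

(n+1)α + ρ = (9245·112 + 76) / 153 = 1035516/153
nα + ρ     = (9244·112 + 76) / 153 = 1035404/153
⌈1035516/153⌉ = 6769,  ⌈1035404/153⌉ = 6768
s_{9244} = 6769 − 6768 = 1


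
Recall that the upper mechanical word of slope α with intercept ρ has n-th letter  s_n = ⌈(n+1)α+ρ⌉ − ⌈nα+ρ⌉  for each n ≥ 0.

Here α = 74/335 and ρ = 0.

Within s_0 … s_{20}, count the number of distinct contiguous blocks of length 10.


t_n = ⌈(n·74)/335⌉ for n = 0 … 21:
  n=0…9: ⌈0/335⌉=0 ⌈74/335⌉=1 ⌈148/335⌉=1 ⌈222/335⌉=1 ⌈296/335⌉=1 ⌈370/335⌉=2 ⌈444/335⌉=2 ⌈518/335⌉=2 ⌈592/335⌉=2 ⌈666/335⌉=2
  n=10…19: ⌈740/335⌉=3 ⌈814/335⌉=3 ⌈888/335⌉=3 ⌈962/335⌉=3 ⌈1036/335⌉=4 ⌈1110/335⌉=4 ⌈1184/335⌉=4 ⌈1258/335⌉=4 ⌈1332/335⌉=4 ⌈1406/335⌉=5
  n=20…21: ⌈1480/335⌉=5 ⌈1554/335⌉=5
s_n = t_(n+1) − t_n for n = 0 … 20 gives
prefix = 100010000100010000100
slide a length-10 window over [0..9] … [11..20] (12 windows); first occurrence of each distinct factor:
  [  0..  9] 1000100001
  [  1.. 10] 0001000010
  [  2.. 11] 0010000100
  [  3.. 12] 0100001000
  [  4.. 13] 1000010001
  [  5.. 14] 0000100010
  [  6.. 15] 0001000100
  [  7.. 16] 0010001000
  [  8.. 17] 0100010000
  (the other 3 windows repeat one of these)
distinct factors: {0000100010, 0001000010, 0001000100, 0010000100, 0010001000, 0100001000, 0100010000, 1000010001, 1000100001}
count = 9  (Sturmian bound for length 10 is 11)

9


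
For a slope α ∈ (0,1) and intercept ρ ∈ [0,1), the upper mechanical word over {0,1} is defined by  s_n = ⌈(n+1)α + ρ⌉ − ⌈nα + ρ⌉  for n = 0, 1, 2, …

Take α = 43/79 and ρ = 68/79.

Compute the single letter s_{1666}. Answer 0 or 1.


(n+1)α + ρ = (1667·43 + 68) / 79 = 71749/79
nα + ρ     = (1666·43 + 68) / 79 = 71706/79
⌈71749/79⌉ = 909,  ⌈71706/79⌉ = 908
s_{1666} = 909 − 908 = 1

1


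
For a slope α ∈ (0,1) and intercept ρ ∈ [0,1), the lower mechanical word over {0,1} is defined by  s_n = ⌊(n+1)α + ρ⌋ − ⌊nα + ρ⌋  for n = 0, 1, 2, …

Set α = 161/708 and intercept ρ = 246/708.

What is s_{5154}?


0

(n+1)α + ρ = (5155·161 + 246) / 708 = 830201/708
nα + ρ     = (5154·161 + 246) / 708 = 830040/708
⌊830201/708⌋ = 1172,  ⌊830040/708⌋ = 1172
s_{5154} = 1172 − 1172 = 0


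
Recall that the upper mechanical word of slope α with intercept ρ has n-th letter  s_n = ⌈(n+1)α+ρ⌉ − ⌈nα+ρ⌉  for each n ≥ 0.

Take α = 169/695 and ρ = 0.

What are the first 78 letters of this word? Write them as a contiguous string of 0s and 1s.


100010001000100010001000100010001000010001000100010001000100010001000100001000

n=0: ⌈(1·169)/695⌉ − ⌈(0·169)/695⌉ = ⌈169/695⌉ − ⌈0/695⌉ = 1 − 0 = 1
n=1: ⌈(2·169)/695⌉ − ⌈(1·169)/695⌉ = ⌈338/695⌉ − ⌈169/695⌉ = 1 − 1 = 0
n=2: ⌈(3·169)/695⌉ − ⌈(2·169)/695⌉ = ⌈507/695⌉ − ⌈338/695⌉ = 1 − 1 = 0
n=3: ⌈(4·169)/695⌉ − ⌈(3·169)/695⌉ = ⌈676/695⌉ − ⌈507/695⌉ = 1 − 1 = 0
n=4: ⌈(5·169)/695⌉ − ⌈(4·169)/695⌉ = ⌈845/695⌉ − ⌈676/695⌉ = 2 − 1 = 1
n=5: ⌈(6·169)/695⌉ − ⌈(5·169)/695⌉ = ⌈1014/695⌉ − ⌈845/695⌉ = 2 − 2 = 0
n=6: ⌈(7·169)/695⌉ − ⌈(6·169)/695⌉ = ⌈1183/695⌉ − ⌈1014/695⌉ = 2 − 2 = 0
n=7: ⌈(8·169)/695⌉ − ⌈(7·169)/695⌉ = ⌈1352/695⌉ − ⌈1183/695⌉ = 2 − 2 = 0
n=8: ⌈(9·169)/695⌉ − ⌈(8·169)/695⌉ = ⌈1521/695⌉ − ⌈1352/695⌉ = 3 − 2 = 1
n=9: ⌈(10·169)/695⌉ − ⌈(9·169)/695⌉ = ⌈1690/695⌉ − ⌈1521/695⌉ = 3 − 3 = 0
n=10: ⌈(11·169)/695⌉ − ⌈(10·169)/695⌉ = ⌈1859/695⌉ − ⌈1690/695⌉ = 3 − 3 = 0
n=11: ⌈(12·169)/695⌉ − ⌈(11·169)/695⌉ = ⌈2028/695⌉ − ⌈1859/695⌉ = 3 − 3 = 0
n=12: ⌈(13·169)/695⌉ − ⌈(12·169)/695⌉ = ⌈2197/695⌉ − ⌈2028/695⌉ = 4 − 3 = 1
n=13: ⌈(14·169)/695⌉ − ⌈(13·169)/695⌉ = ⌈2366/695⌉ − ⌈2197/695⌉ = 4 − 4 = 0
n=14: ⌈(15·169)/695⌉ − ⌈(14·169)/695⌉ = ⌈2535/695⌉ − ⌈2366/695⌉ = 4 − 4 = 0
n=15: ⌈(16·169)/695⌉ − ⌈(15·169)/695⌉ = ⌈2704/695⌉ − ⌈2535/695⌉ = 4 − 4 = 0
n=16: ⌈(17·169)/695⌉ − ⌈(16·169)/695⌉ = ⌈2873/695⌉ − ⌈2704/695⌉ = 5 − 4 = 1
n=17: ⌈(18·169)/695⌉ − ⌈(17·169)/695⌉ = ⌈3042/695⌉ − ⌈2873/695⌉ = 5 − 5 = 0
n=18: ⌈(19·169)/695⌉ − ⌈(18·169)/695⌉ = ⌈3211/695⌉ − ⌈3042/695⌉ = 5 − 5 = 0
n=19: ⌈(20·169)/695⌉ − ⌈(19·169)/695⌉ = ⌈3380/695⌉ − ⌈3211/695⌉ = 5 − 5 = 0
n=20: ⌈(21·169)/695⌉ − ⌈(20·169)/695⌉ = ⌈3549/695⌉ − ⌈3380/695⌉ = 6 − 5 = 1
n=21: ⌈(22·169)/695⌉ − ⌈(21·169)/695⌉ = ⌈3718/695⌉ − ⌈3549/695⌉ = 6 − 6 = 0
n=22: ⌈(23·169)/695⌉ − ⌈(22·169)/695⌉ = ⌈3887/695⌉ − ⌈3718/695⌉ = 6 − 6 = 0
n=23: ⌈(24·169)/695⌉ − ⌈(23·169)/695⌉ = ⌈4056/695⌉ − ⌈3887/695⌉ = 6 − 6 = 0
n=24: ⌈(25·169)/695⌉ − ⌈(24·169)/695⌉ = ⌈4225/695⌉ − ⌈4056/695⌉ = 7 − 6 = 1
n=25: ⌈(26·169)/695⌉ − ⌈(25·169)/695⌉ = ⌈4394/695⌉ − ⌈4225/695⌉ = 7 − 7 = 0
n=26: ⌈(27·169)/695⌉ − ⌈(26·169)/695⌉ = ⌈4563/695⌉ − ⌈4394/695⌉ = 7 − 7 = 0
n=27: ⌈(28·169)/695⌉ − ⌈(27·169)/695⌉ = ⌈4732/695⌉ − ⌈4563/695⌉ = 7 − 7 = 0
n=28: ⌈(29·169)/695⌉ − ⌈(28·169)/695⌉ = ⌈4901/695⌉ − ⌈4732/695⌉ = 8 − 7 = 1
n=29: ⌈(30·169)/695⌉ − ⌈(29·169)/695⌉ = ⌈5070/695⌉ − ⌈4901/695⌉ = 8 − 8 = 0
n=30: ⌈(31·169)/695⌉ − ⌈(30·169)/695⌉ = ⌈5239/695⌉ − ⌈5070/695⌉ = 8 − 8 = 0
n=31: ⌈(32·169)/695⌉ − ⌈(31·169)/695⌉ = ⌈5408/695⌉ − ⌈5239/695⌉ = 8 − 8 = 0
n=32: ⌈(33·169)/695⌉ − ⌈(32·169)/695⌉ = ⌈5577/695⌉ − ⌈5408/695⌉ = 9 − 8 = 1
n=33: ⌈(34·169)/695⌉ − ⌈(33·169)/695⌉ = ⌈5746/695⌉ − ⌈5577/695⌉ = 9 − 9 = 0
n=34: ⌈(35·169)/695⌉ − ⌈(34·169)/695⌉ = ⌈5915/695⌉ − ⌈5746/695⌉ = 9 − 9 = 0
n=35: ⌈(36·169)/695⌉ − ⌈(35·169)/695⌉ = ⌈6084/695⌉ − ⌈5915/695⌉ = 9 − 9 = 0
n=36: ⌈(37·169)/695⌉ − ⌈(36·169)/695⌉ = ⌈6253/695⌉ − ⌈6084/695⌉ = 9 − 9 = 0
n=37: ⌈(38·169)/695⌉ − ⌈(37·169)/695⌉ = ⌈6422/695⌉ − ⌈6253/695⌉ = 10 − 9 = 1
n=38: ⌈(39·169)/695⌉ − ⌈(38·169)/695⌉ = ⌈6591/695⌉ − ⌈6422/695⌉ = 10 − 10 = 0
n=39: ⌈(40·169)/695⌉ − ⌈(39·169)/695⌉ = ⌈6760/695⌉ − ⌈6591/695⌉ = 10 − 10 = 0
n=40: ⌈(41·169)/695⌉ − ⌈(40·169)/695⌉ = ⌈6929/695⌉ − ⌈6760/695⌉ = 10 − 10 = 0
n=41: ⌈(42·169)/695⌉ − ⌈(41·169)/695⌉ = ⌈7098/695⌉ − ⌈6929/695⌉ = 11 − 10 = 1
n=42: ⌈(43·169)/695⌉ − ⌈(42·169)/695⌉ = ⌈7267/695⌉ − ⌈7098/695⌉ = 11 − 11 = 0
n=43: ⌈(44·169)/695⌉ − ⌈(43·169)/695⌉ = ⌈7436/695⌉ − ⌈7267/695⌉ = 11 − 11 = 0
n=44: ⌈(45·169)/695⌉ − ⌈(44·169)/695⌉ = ⌈7605/695⌉ − ⌈7436/695⌉ = 11 − 11 = 0
n=45: ⌈(46·169)/695⌉ − ⌈(45·169)/695⌉ = ⌈7774/695⌉ − ⌈7605/695⌉ = 12 − 11 = 1
n=46: ⌈(47·169)/695⌉ − ⌈(46·169)/695⌉ = ⌈7943/695⌉ − ⌈7774/695⌉ = 12 − 12 = 0
n=47: ⌈(48·169)/695⌉ − ⌈(47·169)/695⌉ = ⌈8112/695⌉ − ⌈7943/695⌉ = 12 − 12 = 0
n=48: ⌈(49·169)/695⌉ − ⌈(48·169)/695⌉ = ⌈8281/695⌉ − ⌈8112/695⌉ = 12 − 12 = 0
n=49: ⌈(50·169)/695⌉ − ⌈(49·169)/695⌉ = ⌈8450/695⌉ − ⌈8281/695⌉ = 13 − 12 = 1
n=50: ⌈(51·169)/695⌉ − ⌈(50·169)/695⌉ = ⌈8619/695⌉ − ⌈8450/695⌉ = 13 − 13 = 0
n=51: ⌈(52·169)/695⌉ − ⌈(51·169)/695⌉ = ⌈8788/695⌉ − ⌈8619/695⌉ = 13 − 13 = 0
n=52: ⌈(53·169)/695⌉ − ⌈(52·169)/695⌉ = ⌈8957/695⌉ − ⌈8788/695⌉ = 13 − 13 = 0
n=53: ⌈(54·169)/695⌉ − ⌈(53·169)/695⌉ = ⌈9126/695⌉ − ⌈8957/695⌉ = 14 − 13 = 1
n=54: ⌈(55·169)/695⌉ − ⌈(54·169)/695⌉ = ⌈9295/695⌉ − ⌈9126/695⌉ = 14 − 14 = 0
n=55: ⌈(56·169)/695⌉ − ⌈(55·169)/695⌉ = ⌈9464/695⌉ − ⌈9295/695⌉ = 14 − 14 = 0
n=56: ⌈(57·169)/695⌉ − ⌈(56·169)/695⌉ = ⌈9633/695⌉ − ⌈9464/695⌉ = 14 − 14 = 0
n=57: ⌈(58·169)/695⌉ − ⌈(57·169)/695⌉ = ⌈9802/695⌉ − ⌈9633/695⌉ = 15 − 14 = 1
n=58: ⌈(59·169)/695⌉ − ⌈(58·169)/695⌉ = ⌈9971/695⌉ − ⌈9802/695⌉ = 15 − 15 = 0
n=59: ⌈(60·169)/695⌉ − ⌈(59·169)/695⌉ = ⌈10140/695⌉ − ⌈9971/695⌉ = 15 − 15 = 0
n=60: ⌈(61·169)/695⌉ − ⌈(60·169)/695⌉ = ⌈10309/695⌉ − ⌈10140/695⌉ = 15 − 15 = 0
n=61: ⌈(62·169)/695⌉ − ⌈(61·169)/695⌉ = ⌈10478/695⌉ − ⌈10309/695⌉ = 16 − 15 = 1
n=62: ⌈(63·169)/695⌉ − ⌈(62·169)/695⌉ = ⌈10647/695⌉ − ⌈10478/695⌉ = 16 − 16 = 0
n=63: ⌈(64·169)/695⌉ − ⌈(63·169)/695⌉ = ⌈10816/695⌉ − ⌈10647/695⌉ = 16 − 16 = 0
n=64: ⌈(65·169)/695⌉ − ⌈(64·169)/695⌉ = ⌈10985/695⌉ − ⌈10816/695⌉ = 16 − 16 = 0
n=65: ⌈(66·169)/695⌉ − ⌈(65·169)/695⌉ = ⌈11154/695⌉ − ⌈10985/695⌉ = 17 − 16 = 1
n=66: ⌈(67·169)/695⌉ − ⌈(66·169)/695⌉ = ⌈11323/695⌉ − ⌈11154/695⌉ = 17 − 17 = 0
n=67: ⌈(68·169)/695⌉ − ⌈(67·169)/695⌉ = ⌈11492/695⌉ − ⌈11323/695⌉ = 17 − 17 = 0
n=68: ⌈(69·169)/695⌉ − ⌈(68·169)/695⌉ = ⌈11661/695⌉ − ⌈11492/695⌉ = 17 − 17 = 0
n=69: ⌈(70·169)/695⌉ − ⌈(69·169)/695⌉ = ⌈11830/695⌉ − ⌈11661/695⌉ = 18 − 17 = 1
n=70: ⌈(71·169)/695⌉ − ⌈(70·169)/695⌉ = ⌈11999/695⌉ − ⌈11830/695⌉ = 18 − 18 = 0
n=71: ⌈(72·169)/695⌉ − ⌈(71·169)/695⌉ = ⌈12168/695⌉ − ⌈11999/695⌉ = 18 − 18 = 0
n=72: ⌈(73·169)/695⌉ − ⌈(72·169)/695⌉ = ⌈12337/695⌉ − ⌈12168/695⌉ = 18 − 18 = 0
n=73: ⌈(74·169)/695⌉ − ⌈(73·169)/695⌉ = ⌈12506/695⌉ − ⌈12337/695⌉ = 18 − 18 = 0
n=74: ⌈(75·169)/695⌉ − ⌈(74·169)/695⌉ = ⌈12675/695⌉ − ⌈12506/695⌉ = 19 − 18 = 1
n=75: ⌈(76·169)/695⌉ − ⌈(75·169)/695⌉ = ⌈12844/695⌉ − ⌈12675/695⌉ = 19 − 19 = 0
n=76: ⌈(77·169)/695⌉ − ⌈(76·169)/695⌉ = ⌈13013/695⌉ − ⌈12844/695⌉ = 19 − 19 = 0
n=77: ⌈(78·169)/695⌉ − ⌈(77·169)/695⌉ = ⌈13182/695⌉ − ⌈13013/695⌉ = 19 − 19 = 0


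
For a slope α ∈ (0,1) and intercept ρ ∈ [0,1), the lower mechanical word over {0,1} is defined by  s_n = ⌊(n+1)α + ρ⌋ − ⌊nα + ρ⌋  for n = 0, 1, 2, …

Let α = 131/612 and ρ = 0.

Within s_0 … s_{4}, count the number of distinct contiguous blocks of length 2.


2

t_n = ⌊(n·131)/612⌋ for n = 0 … 5:
  n=0…5: ⌊0/612⌋=0 ⌊131/612⌋=0 ⌊262/612⌋=0 ⌊393/612⌋=0 ⌊524/612⌋=0 ⌊655/612⌋=1
s_n = t_(n+1) − t_n for n = 0 … 4 gives
prefix = 00001
slide a length-2 window over [0..1] … [3..4] (4 windows); first occurrence of each distinct factor:
  [  0..  1] 00
  [  3..  4] 01
  (the other 2 windows repeat one of these)
distinct factors: {00, 01}
count = 2  (Sturmian bound for length 2 is 3)


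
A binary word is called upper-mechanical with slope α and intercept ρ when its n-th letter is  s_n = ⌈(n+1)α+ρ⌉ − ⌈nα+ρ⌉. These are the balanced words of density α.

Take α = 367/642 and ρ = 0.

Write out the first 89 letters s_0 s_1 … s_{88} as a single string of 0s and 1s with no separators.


n=0: ⌈(1·367)/642⌉ − ⌈(0·367)/642⌉ = ⌈367/642⌉ − ⌈0/642⌉ = 1 − 0 = 1
n=1: ⌈(2·367)/642⌉ − ⌈(1·367)/642⌉ = ⌈734/642⌉ − ⌈367/642⌉ = 2 − 1 = 1
n=2: ⌈(3·367)/642⌉ − ⌈(2·367)/642⌉ = ⌈1101/642⌉ − ⌈734/642⌉ = 2 − 2 = 0
n=3: ⌈(4·367)/642⌉ − ⌈(3·367)/642⌉ = ⌈1468/642⌉ − ⌈1101/642⌉ = 3 − 2 = 1
n=4: ⌈(5·367)/642⌉ − ⌈(4·367)/642⌉ = ⌈1835/642⌉ − ⌈1468/642⌉ = 3 − 3 = 0
n=5: ⌈(6·367)/642⌉ − ⌈(5·367)/642⌉ = ⌈2202/642⌉ − ⌈1835/642⌉ = 4 − 3 = 1
n=6: ⌈(7·367)/642⌉ − ⌈(6·367)/642⌉ = ⌈2569/642⌉ − ⌈2202/642⌉ = 5 − 4 = 1
n=7: ⌈(8·367)/642⌉ − ⌈(7·367)/642⌉ = ⌈2936/642⌉ − ⌈2569/642⌉ = 5 − 5 = 0
n=8: ⌈(9·367)/642⌉ − ⌈(8·367)/642⌉ = ⌈3303/642⌉ − ⌈2936/642⌉ = 6 − 5 = 1
n=9: ⌈(10·367)/642⌉ − ⌈(9·367)/642⌉ = ⌈3670/642⌉ − ⌈3303/642⌉ = 6 − 6 = 0
n=10: ⌈(11·367)/642⌉ − ⌈(10·367)/642⌉ = ⌈4037/642⌉ − ⌈3670/642⌉ = 7 − 6 = 1
n=11: ⌈(12·367)/642⌉ − ⌈(11·367)/642⌉ = ⌈4404/642⌉ − ⌈4037/642⌉ = 7 − 7 = 0
n=12: ⌈(13·367)/642⌉ − ⌈(12·367)/642⌉ = ⌈4771/642⌉ − ⌈4404/642⌉ = 8 − 7 = 1
n=13: ⌈(14·367)/642⌉ − ⌈(13·367)/642⌉ = ⌈5138/642⌉ − ⌈4771/642⌉ = 9 − 8 = 1
n=14: ⌈(15·367)/642⌉ − ⌈(14·367)/642⌉ = ⌈5505/642⌉ − ⌈5138/642⌉ = 9 − 9 = 0
n=15: ⌈(16·367)/642⌉ − ⌈(15·367)/642⌉ = ⌈5872/642⌉ − ⌈5505/642⌉ = 10 − 9 = 1
n=16: ⌈(17·367)/642⌉ − ⌈(16·367)/642⌉ = ⌈6239/642⌉ − ⌈5872/642⌉ = 10 − 10 = 0
n=17: ⌈(18·367)/642⌉ − ⌈(17·367)/642⌉ = ⌈6606/642⌉ − ⌈6239/642⌉ = 11 − 10 = 1
n=18: ⌈(19·367)/642⌉ − ⌈(18·367)/642⌉ = ⌈6973/642⌉ − ⌈6606/642⌉ = 11 − 11 = 0
n=19: ⌈(20·367)/642⌉ − ⌈(19·367)/642⌉ = ⌈7340/642⌉ − ⌈6973/642⌉ = 12 − 11 = 1
n=20: ⌈(21·367)/642⌉ − ⌈(20·367)/642⌉ = ⌈7707/642⌉ − ⌈7340/642⌉ = 13 − 12 = 1
n=21: ⌈(22·367)/642⌉ − ⌈(21·367)/642⌉ = ⌈8074/642⌉ − ⌈7707/642⌉ = 13 − 13 = 0
n=22: ⌈(23·367)/642⌉ − ⌈(22·367)/642⌉ = ⌈8441/642⌉ − ⌈8074/642⌉ = 14 − 13 = 1
n=23: ⌈(24·367)/642⌉ − ⌈(23·367)/642⌉ = ⌈8808/642⌉ − ⌈8441/642⌉ = 14 − 14 = 0
n=24: ⌈(25·367)/642⌉ − ⌈(24·367)/642⌉ = ⌈9175/642⌉ − ⌈8808/642⌉ = 15 − 14 = 1
n=25: ⌈(26·367)/642⌉ − ⌈(25·367)/642⌉ = ⌈9542/642⌉ − ⌈9175/642⌉ = 15 − 15 = 0
n=26: ⌈(27·367)/642⌉ − ⌈(26·367)/642⌉ = ⌈9909/642⌉ − ⌈9542/642⌉ = 16 − 15 = 1
n=27: ⌈(28·367)/642⌉ − ⌈(27·367)/642⌉ = ⌈10276/642⌉ − ⌈9909/642⌉ = 17 − 16 = 1
n=28: ⌈(29·367)/642⌉ − ⌈(28·367)/642⌉ = ⌈10643/642⌉ − ⌈10276/642⌉ = 17 − 17 = 0
n=29: ⌈(30·367)/642⌉ − ⌈(29·367)/642⌉ = ⌈11010/642⌉ − ⌈10643/642⌉ = 18 − 17 = 1
n=30: ⌈(31·367)/642⌉ − ⌈(30·367)/642⌉ = ⌈11377/642⌉ − ⌈11010/642⌉ = 18 − 18 = 0
n=31: ⌈(32·367)/642⌉ − ⌈(31·367)/642⌉ = ⌈11744/642⌉ − ⌈11377/642⌉ = 19 − 18 = 1
n=32: ⌈(33·367)/642⌉ − ⌈(32·367)/642⌉ = ⌈12111/642⌉ − ⌈11744/642⌉ = 19 − 19 = 0
n=33: ⌈(34·367)/642⌉ − ⌈(33·367)/642⌉ = ⌈12478/642⌉ − ⌈12111/642⌉ = 20 − 19 = 1
n=34: ⌈(35·367)/642⌉ − ⌈(34·367)/642⌉ = ⌈12845/642⌉ − ⌈12478/642⌉ = 21 − 20 = 1
n=35: ⌈(36·367)/642⌉ − ⌈(35·367)/642⌉ = ⌈13212/642⌉ − ⌈12845/642⌉ = 21 − 21 = 0
n=36: ⌈(37·367)/642⌉ − ⌈(36·367)/642⌉ = ⌈13579/642⌉ − ⌈13212/642⌉ = 22 − 21 = 1
n=37: ⌈(38·367)/642⌉ − ⌈(37·367)/642⌉ = ⌈13946/642⌉ − ⌈13579/642⌉ = 22 − 22 = 0
n=38: ⌈(39·367)/642⌉ − ⌈(38·367)/642⌉ = ⌈14313/642⌉ − ⌈13946/642⌉ = 23 − 22 = 1
n=39: ⌈(40·367)/642⌉ − ⌈(39·367)/642⌉ = ⌈14680/642⌉ − ⌈14313/642⌉ = 23 − 23 = 0
n=40: ⌈(41·367)/642⌉ − ⌈(40·367)/642⌉ = ⌈15047/642⌉ − ⌈14680/642⌉ = 24 − 23 = 1
n=41: ⌈(42·367)/642⌉ − ⌈(41·367)/642⌉ = ⌈15414/642⌉ − ⌈15047/642⌉ = 25 − 24 = 1
n=42: ⌈(43·367)/642⌉ − ⌈(42·367)/642⌉ = ⌈15781/642⌉ − ⌈15414/642⌉ = 25 − 25 = 0
n=43: ⌈(44·367)/642⌉ − ⌈(43·367)/642⌉ = ⌈16148/642⌉ − ⌈15781/642⌉ = 26 − 25 = 1
n=44: ⌈(45·367)/642⌉ − ⌈(44·367)/642⌉ = ⌈16515/642⌉ − ⌈16148/642⌉ = 26 − 26 = 0
n=45: ⌈(46·367)/642⌉ − ⌈(45·367)/642⌉ = ⌈16882/642⌉ − ⌈16515/642⌉ = 27 − 26 = 1
n=46: ⌈(47·367)/642⌉ − ⌈(46·367)/642⌉ = ⌈17249/642⌉ − ⌈16882/642⌉ = 27 − 27 = 0
n=47: ⌈(48·367)/642⌉ − ⌈(47·367)/642⌉ = ⌈17616/642⌉ − ⌈17249/642⌉ = 28 − 27 = 1
n=48: ⌈(49·367)/642⌉ − ⌈(48·367)/642⌉ = ⌈17983/642⌉ − ⌈17616/642⌉ = 29 − 28 = 1
n=49: ⌈(50·367)/642⌉ − ⌈(49·367)/642⌉ = ⌈18350/642⌉ − ⌈17983/642⌉ = 29 − 29 = 0
n=50: ⌈(51·367)/642⌉ − ⌈(50·367)/642⌉ = ⌈18717/642⌉ − ⌈18350/642⌉ = 30 − 29 = 1
n=51: ⌈(52·367)/642⌉ − ⌈(51·367)/642⌉ = ⌈19084/642⌉ − ⌈18717/642⌉ = 30 − 30 = 0
n=52: ⌈(53·367)/642⌉ − ⌈(52·367)/642⌉ = ⌈19451/642⌉ − ⌈19084/642⌉ = 31 − 30 = 1
n=53: ⌈(54·367)/642⌉ − ⌈(53·367)/642⌉ = ⌈19818/642⌉ − ⌈19451/642⌉ = 31 − 31 = 0
n=54: ⌈(55·367)/642⌉ − ⌈(54·367)/642⌉ = ⌈20185/642⌉ − ⌈19818/642⌉ = 32 − 31 = 1
n=55: ⌈(56·367)/642⌉ − ⌈(55·367)/642⌉ = ⌈20552/642⌉ − ⌈20185/642⌉ = 33 − 32 = 1
n=56: ⌈(57·367)/642⌉ − ⌈(56·367)/642⌉ = ⌈20919/642⌉ − ⌈20552/642⌉ = 33 − 33 = 0
n=57: ⌈(58·367)/642⌉ − ⌈(57·367)/642⌉ = ⌈21286/642⌉ − ⌈20919/642⌉ = 34 − 33 = 1
n=58: ⌈(59·367)/642⌉ − ⌈(58·367)/642⌉ = ⌈21653/642⌉ − ⌈21286/642⌉ = 34 − 34 = 0
n=59: ⌈(60·367)/642⌉ − ⌈(59·367)/642⌉ = ⌈22020/642⌉ − ⌈21653/642⌉ = 35 − 34 = 1
n=60: ⌈(61·367)/642⌉ − ⌈(60·367)/642⌉ = ⌈22387/642⌉ − ⌈22020/642⌉ = 35 − 35 = 0
n=61: ⌈(62·367)/642⌉ − ⌈(61·367)/642⌉ = ⌈22754/642⌉ − ⌈22387/642⌉ = 36 − 35 = 1
n=62: ⌈(63·367)/642⌉ − ⌈(62·367)/642⌉ = ⌈23121/642⌉ − ⌈22754/642⌉ = 37 − 36 = 1
n=63: ⌈(64·367)/642⌉ − ⌈(63·367)/642⌉ = ⌈23488/642⌉ − ⌈23121/642⌉ = 37 − 37 = 0
n=64: ⌈(65·367)/642⌉ − ⌈(64·367)/642⌉ = ⌈23855/642⌉ − ⌈23488/642⌉ = 38 − 37 = 1
n=65: ⌈(66·367)/642⌉ − ⌈(65·367)/642⌉ = ⌈24222/642⌉ − ⌈23855/642⌉ = 38 − 38 = 0
n=66: ⌈(67·367)/642⌉ − ⌈(66·367)/642⌉ = ⌈24589/642⌉ − ⌈24222/642⌉ = 39 − 38 = 1
n=67: ⌈(68·367)/642⌉ − ⌈(67·367)/642⌉ = ⌈24956/642⌉ − ⌈24589/642⌉ = 39 − 39 = 0
n=68: ⌈(69·367)/642⌉ − ⌈(68·367)/642⌉ = ⌈25323/642⌉ − ⌈24956/642⌉ = 40 − 39 = 1
n=69: ⌈(70·367)/642⌉ − ⌈(69·367)/642⌉ = ⌈25690/642⌉ − ⌈25323/642⌉ = 41 − 40 = 1
n=70: ⌈(71·367)/642⌉ − ⌈(70·367)/642⌉ = ⌈26057/642⌉ − ⌈25690/642⌉ = 41 − 41 = 0
n=71: ⌈(72·367)/642⌉ − ⌈(71·367)/642⌉ = ⌈26424/642⌉ − ⌈26057/642⌉ = 42 − 41 = 1
n=72: ⌈(73·367)/642⌉ − ⌈(72·367)/642⌉ = ⌈26791/642⌉ − ⌈26424/642⌉ = 42 − 42 = 0
n=73: ⌈(74·367)/642⌉ − ⌈(73·367)/642⌉ = ⌈27158/642⌉ − ⌈26791/642⌉ = 43 − 42 = 1
n=74: ⌈(75·367)/642⌉ − ⌈(74·367)/642⌉ = ⌈27525/642⌉ − ⌈27158/642⌉ = 43 − 43 = 0
n=75: ⌈(76·367)/642⌉ − ⌈(75·367)/642⌉ = ⌈27892/642⌉ − ⌈27525/642⌉ = 44 − 43 = 1
n=76: ⌈(77·367)/642⌉ − ⌈(76·367)/642⌉ = ⌈28259/642⌉ − ⌈27892/642⌉ = 45 − 44 = 1
n=77: ⌈(78·367)/642⌉ − ⌈(77·367)/642⌉ = ⌈28626/642⌉ − ⌈28259/642⌉ = 45 − 45 = 0
n=78: ⌈(79·367)/642⌉ − ⌈(78·367)/642⌉ = ⌈28993/642⌉ − ⌈28626/642⌉ = 46 − 45 = 1
n=79: ⌈(80·367)/642⌉ − ⌈(79·367)/642⌉ = ⌈29360/642⌉ − ⌈28993/642⌉ = 46 − 46 = 0
n=80: ⌈(81·367)/642⌉ − ⌈(80·367)/642⌉ = ⌈29727/642⌉ − ⌈29360/642⌉ = 47 − 46 = 1
n=81: ⌈(82·367)/642⌉ − ⌈(81·367)/642⌉ = ⌈30094/642⌉ − ⌈29727/642⌉ = 47 − 47 = 0
n=82: ⌈(83·367)/642⌉ − ⌈(82·367)/642⌉ = ⌈30461/642⌉ − ⌈30094/642⌉ = 48 − 47 = 1
n=83: ⌈(84·367)/642⌉ − ⌈(83·367)/642⌉ = ⌈30828/642⌉ − ⌈30461/642⌉ = 49 − 48 = 1
n=84: ⌈(85·367)/642⌉ − ⌈(84·367)/642⌉ = ⌈31195/642⌉ − ⌈30828/642⌉ = 49 − 49 = 0
n=85: ⌈(86·367)/642⌉ − ⌈(85·367)/642⌉ = ⌈31562/642⌉ − ⌈31195/642⌉ = 50 − 49 = 1
n=86: ⌈(87·367)/642⌉ − ⌈(86·367)/642⌉ = ⌈31929/642⌉ − ⌈31562/642⌉ = 50 − 50 = 0
n=87: ⌈(88·367)/642⌉ − ⌈(87·367)/642⌉ = ⌈32296/642⌉ − ⌈31929/642⌉ = 51 − 50 = 1
n=88: ⌈(89·367)/642⌉ − ⌈(88·367)/642⌉ = ⌈32663/642⌉ − ⌈32296/642⌉ = 51 − 51 = 0

11010110101011010101101010110101011010101101010110101011010101101010110101011010101101010


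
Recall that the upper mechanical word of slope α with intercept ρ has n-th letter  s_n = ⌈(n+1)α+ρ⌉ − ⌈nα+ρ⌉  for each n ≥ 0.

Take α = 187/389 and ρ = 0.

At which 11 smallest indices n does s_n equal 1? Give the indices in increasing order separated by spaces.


n=0: ⌈187/389⌉−⌈0/389⌉ = 1−0 = 1  ← one
n=1: ⌈374/389⌉−⌈187/389⌉ = 1−1 = 0
n=2: ⌈561/389⌉−⌈374/389⌉ = 2−1 = 1  ← one
n=3: ⌈748/389⌉−⌈561/389⌉ = 2−2 = 0
n=4: ⌈935/389⌉−⌈748/389⌉ = 3−2 = 1  ← one
n=5: ⌈1122/389⌉−⌈935/389⌉ = 3−3 = 0
n=6: ⌈1309/389⌉−⌈1122/389⌉ = 4−3 = 1  ← one
n=7: ⌈1496/389⌉−⌈1309/389⌉ = 4−4 = 0
n=8: ⌈1683/389⌉−⌈1496/389⌉ = 5−4 = 1  ← one
n=9: ⌈1870/389⌉−⌈1683/389⌉ = 5−5 = 0
n=10: ⌈2057/389⌉−⌈1870/389⌉ = 6−5 = 1  ← one
n=11: ⌈2244/389⌉−⌈2057/389⌉ = 6−6 = 0
n=12: ⌈2431/389⌉−⌈2244/389⌉ = 7−6 = 1  ← one
n=13: ⌈2618/389⌉−⌈2431/389⌉ = 7−7 = 0
n=14: ⌈2805/389⌉−⌈2618/389⌉ = 8−7 = 1  ← one
n=15: ⌈2992/389⌉−⌈2805/389⌉ = 8−8 = 0
n=16: ⌈3179/389⌉−⌈2992/389⌉ = 9−8 = 1  ← one
n=17: ⌈3366/389⌉−⌈3179/389⌉ = 9−9 = 0
n=18: ⌈3553/389⌉−⌈3366/389⌉ = 10−9 = 1  ← one
n=19: ⌈3740/389⌉−⌈3553/389⌉ = 10−10 = 0
n=20: ⌈3927/389⌉−⌈3740/389⌉ = 11−10 = 1  ← one
positions of the first 11 ones: 0 2 4 6 8 10 12 14 16 18 20

0 2 4 6 8 10 12 14 16 18 20


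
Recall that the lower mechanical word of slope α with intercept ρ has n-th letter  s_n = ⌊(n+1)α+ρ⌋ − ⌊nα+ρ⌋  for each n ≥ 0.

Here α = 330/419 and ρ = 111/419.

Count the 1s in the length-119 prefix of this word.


93

#1s = Σ_{n=0}^{118} s_n = Σ_{n=0}^{118} (⌊(n+1)α+ρ⌋ − ⌊nα+ρ⌋)
the sum telescopes: every ⌊nα+ρ⌋ with 0 < n < 119 appears once with + and once with −, leaving ⌊119α+ρ⌋ − ⌊0·α+ρ⌋
119α + ρ = (119·330 + 111) / 419 = 39381/419
ρ = 111/419
⌊39381/419⌋ = 93,  ⌊111/419⌋ = 0
#1s = 93 − 0 = 93


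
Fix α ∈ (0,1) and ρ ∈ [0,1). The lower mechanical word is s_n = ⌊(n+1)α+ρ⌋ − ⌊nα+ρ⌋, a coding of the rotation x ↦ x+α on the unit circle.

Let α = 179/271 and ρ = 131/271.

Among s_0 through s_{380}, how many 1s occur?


252

#1s = Σ_{n=0}^{380} s_n = Σ_{n=0}^{380} (⌊(n+1)α+ρ⌋ − ⌊nα+ρ⌋)
the sum telescopes: every ⌊nα+ρ⌋ with 0 < n < 381 appears once with + and once with −, leaving ⌊381α+ρ⌋ − ⌊0·α+ρ⌋
381α + ρ = (381·179 + 131) / 271 = 68330/271
ρ = 131/271
⌊68330/271⌋ = 252,  ⌊131/271⌋ = 0
#1s = 252 − 0 = 252


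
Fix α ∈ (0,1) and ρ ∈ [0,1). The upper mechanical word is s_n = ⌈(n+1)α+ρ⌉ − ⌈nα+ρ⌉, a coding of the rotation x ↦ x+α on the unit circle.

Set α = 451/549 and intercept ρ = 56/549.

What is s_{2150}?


1

(n+1)α + ρ = (2151·451 + 56) / 549 = 970157/549
nα + ρ     = (2150·451 + 56) / 549 = 969706/549
⌈970157/549⌉ = 1768,  ⌈969706/549⌉ = 1767
s_{2150} = 1768 − 1767 = 1


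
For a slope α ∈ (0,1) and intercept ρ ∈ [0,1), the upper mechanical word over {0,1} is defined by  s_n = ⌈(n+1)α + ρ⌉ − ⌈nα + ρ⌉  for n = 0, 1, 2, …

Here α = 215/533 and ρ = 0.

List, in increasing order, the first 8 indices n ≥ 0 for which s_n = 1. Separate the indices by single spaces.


0 2 4 7 9 12 14 17

n=0: ⌈215/533⌉−⌈0/533⌉ = 1−0 = 1  ← one
n=1: ⌈430/533⌉−⌈215/533⌉ = 1−1 = 0
n=2: ⌈645/533⌉−⌈430/533⌉ = 2−1 = 1  ← one
n=3: ⌈860/533⌉−⌈645/533⌉ = 2−2 = 0
n=4: ⌈1075/533⌉−⌈860/533⌉ = 3−2 = 1  ← one
n=5: ⌈1290/533⌉−⌈1075/533⌉ = 3−3 = 0
n=6: ⌈1505/533⌉−⌈1290/533⌉ = 3−3 = 0
n=7: ⌈1720/533⌉−⌈1505/533⌉ = 4−3 = 1  ← one
n=8: ⌈1935/533⌉−⌈1720/533⌉ = 4−4 = 0
n=9: ⌈2150/533⌉−⌈1935/533⌉ = 5−4 = 1  ← one
n=10: ⌈2365/533⌉−⌈2150/533⌉ = 5−5 = 0
n=11: ⌈2580/533⌉−⌈2365/533⌉ = 5−5 = 0
n=12: ⌈2795/533⌉−⌈2580/533⌉ = 6−5 = 1  ← one
n=13: ⌈3010/533⌉−⌈2795/533⌉ = 6−6 = 0
n=14: ⌈3225/533⌉−⌈3010/533⌉ = 7−6 = 1  ← one
n=15: ⌈3440/533⌉−⌈3225/533⌉ = 7−7 = 0
n=16: ⌈3655/533⌉−⌈3440/533⌉ = 7−7 = 0
n=17: ⌈3870/533⌉−⌈3655/533⌉ = 8−7 = 1  ← one
positions of the first 8 ones: 0 2 4 7 9 12 14 17


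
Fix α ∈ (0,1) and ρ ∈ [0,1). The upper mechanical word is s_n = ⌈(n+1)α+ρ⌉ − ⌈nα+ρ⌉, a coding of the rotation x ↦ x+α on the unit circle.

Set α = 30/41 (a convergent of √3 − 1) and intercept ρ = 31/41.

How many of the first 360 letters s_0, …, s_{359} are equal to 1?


#1s = Σ_{n=0}^{359} s_n = Σ_{n=0}^{359} (⌈(n+1)α+ρ⌉ − ⌈nα+ρ⌉)
the sum telescopes: every ⌈nα+ρ⌉ with 0 < n < 360 appears once with + and once with −, leaving ⌈360α+ρ⌉ − ⌈0·α+ρ⌉
360α + ρ = (360·30 + 31) / 41 = 10831/41
ρ = 31/41
⌈10831/41⌉ = 265,  ⌈31/41⌉ = 1
#1s = 265 − 1 = 264

264


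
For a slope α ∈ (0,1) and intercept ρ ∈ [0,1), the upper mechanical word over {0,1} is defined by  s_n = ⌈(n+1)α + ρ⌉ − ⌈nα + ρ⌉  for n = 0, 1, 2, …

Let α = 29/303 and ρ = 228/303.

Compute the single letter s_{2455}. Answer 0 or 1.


(n+1)α + ρ = (2456·29 + 228) / 303 = 71452/303
nα + ρ     = (2455·29 + 228) / 303 = 71423/303
⌈71452/303⌉ = 236,  ⌈71423/303⌉ = 236
s_{2455} = 236 − 236 = 0

0


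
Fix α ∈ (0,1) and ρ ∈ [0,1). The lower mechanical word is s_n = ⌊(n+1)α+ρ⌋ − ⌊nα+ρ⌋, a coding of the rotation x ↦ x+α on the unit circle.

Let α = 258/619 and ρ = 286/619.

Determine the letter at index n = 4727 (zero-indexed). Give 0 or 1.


(n+1)α + ρ = (4728·258 + 286) / 619 = 1220110/619
nα + ρ     = (4727·258 + 286) / 619 = 1219852/619
⌊1220110/619⌋ = 1971,  ⌊1219852/619⌋ = 1970
s_{4727} = 1971 − 1970 = 1

1


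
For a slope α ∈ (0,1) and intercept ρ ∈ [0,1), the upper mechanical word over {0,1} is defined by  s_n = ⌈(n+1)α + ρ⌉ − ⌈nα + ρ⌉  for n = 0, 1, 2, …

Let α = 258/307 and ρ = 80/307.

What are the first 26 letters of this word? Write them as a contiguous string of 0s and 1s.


10111110111111011111011111

n=0: ⌈(1·258+80)/307⌉ − ⌈(0·258+80)/307⌉ = ⌈338/307⌉ − ⌈80/307⌉ = 2 − 1 = 1
n=1: ⌈(2·258+80)/307⌉ − ⌈(1·258+80)/307⌉ = ⌈596/307⌉ − ⌈338/307⌉ = 2 − 2 = 0
n=2: ⌈(3·258+80)/307⌉ − ⌈(2·258+80)/307⌉ = ⌈854/307⌉ − ⌈596/307⌉ = 3 − 2 = 1
n=3: ⌈(4·258+80)/307⌉ − ⌈(3·258+80)/307⌉ = ⌈1112/307⌉ − ⌈854/307⌉ = 4 − 3 = 1
n=4: ⌈(5·258+80)/307⌉ − ⌈(4·258+80)/307⌉ = ⌈1370/307⌉ − ⌈1112/307⌉ = 5 − 4 = 1
n=5: ⌈(6·258+80)/307⌉ − ⌈(5·258+80)/307⌉ = ⌈1628/307⌉ − ⌈1370/307⌉ = 6 − 5 = 1
n=6: ⌈(7·258+80)/307⌉ − ⌈(6·258+80)/307⌉ = ⌈1886/307⌉ − ⌈1628/307⌉ = 7 − 6 = 1
n=7: ⌈(8·258+80)/307⌉ − ⌈(7·258+80)/307⌉ = ⌈2144/307⌉ − ⌈1886/307⌉ = 7 − 7 = 0
n=8: ⌈(9·258+80)/307⌉ − ⌈(8·258+80)/307⌉ = ⌈2402/307⌉ − ⌈2144/307⌉ = 8 − 7 = 1
n=9: ⌈(10·258+80)/307⌉ − ⌈(9·258+80)/307⌉ = ⌈2660/307⌉ − ⌈2402/307⌉ = 9 − 8 = 1
n=10: ⌈(11·258+80)/307⌉ − ⌈(10·258+80)/307⌉ = ⌈2918/307⌉ − ⌈2660/307⌉ = 10 − 9 = 1
n=11: ⌈(12·258+80)/307⌉ − ⌈(11·258+80)/307⌉ = ⌈3176/307⌉ − ⌈2918/307⌉ = 11 − 10 = 1
n=12: ⌈(13·258+80)/307⌉ − ⌈(12·258+80)/307⌉ = ⌈3434/307⌉ − ⌈3176/307⌉ = 12 − 11 = 1
n=13: ⌈(14·258+80)/307⌉ − ⌈(13·258+80)/307⌉ = ⌈3692/307⌉ − ⌈3434/307⌉ = 13 − 12 = 1
n=14: ⌈(15·258+80)/307⌉ − ⌈(14·258+80)/307⌉ = ⌈3950/307⌉ − ⌈3692/307⌉ = 13 − 13 = 0
n=15: ⌈(16·258+80)/307⌉ − ⌈(15·258+80)/307⌉ = ⌈4208/307⌉ − ⌈3950/307⌉ = 14 − 13 = 1
n=16: ⌈(17·258+80)/307⌉ − ⌈(16·258+80)/307⌉ = ⌈4466/307⌉ − ⌈4208/307⌉ = 15 − 14 = 1
n=17: ⌈(18·258+80)/307⌉ − ⌈(17·258+80)/307⌉ = ⌈4724/307⌉ − ⌈4466/307⌉ = 16 − 15 = 1
n=18: ⌈(19·258+80)/307⌉ − ⌈(18·258+80)/307⌉ = ⌈4982/307⌉ − ⌈4724/307⌉ = 17 − 16 = 1
n=19: ⌈(20·258+80)/307⌉ − ⌈(19·258+80)/307⌉ = ⌈5240/307⌉ − ⌈4982/307⌉ = 18 − 17 = 1
n=20: ⌈(21·258+80)/307⌉ − ⌈(20·258+80)/307⌉ = ⌈5498/307⌉ − ⌈5240/307⌉ = 18 − 18 = 0
n=21: ⌈(22·258+80)/307⌉ − ⌈(21·258+80)/307⌉ = ⌈5756/307⌉ − ⌈5498/307⌉ = 19 − 18 = 1
n=22: ⌈(23·258+80)/307⌉ − ⌈(22·258+80)/307⌉ = ⌈6014/307⌉ − ⌈5756/307⌉ = 20 − 19 = 1
n=23: ⌈(24·258+80)/307⌉ − ⌈(23·258+80)/307⌉ = ⌈6272/307⌉ − ⌈6014/307⌉ = 21 − 20 = 1
n=24: ⌈(25·258+80)/307⌉ − ⌈(24·258+80)/307⌉ = ⌈6530/307⌉ − ⌈6272/307⌉ = 22 − 21 = 1
n=25: ⌈(26·258+80)/307⌉ − ⌈(25·258+80)/307⌉ = ⌈6788/307⌉ − ⌈6530/307⌉ = 23 − 22 = 1


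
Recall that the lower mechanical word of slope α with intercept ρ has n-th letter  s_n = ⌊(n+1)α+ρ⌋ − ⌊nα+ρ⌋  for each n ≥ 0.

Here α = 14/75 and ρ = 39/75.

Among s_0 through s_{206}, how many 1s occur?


#1s = Σ_{n=0}^{206} s_n = Σ_{n=0}^{206} (⌊(n+1)α+ρ⌋ − ⌊nα+ρ⌋)
the sum telescopes: every ⌊nα+ρ⌋ with 0 < n < 207 appears once with + and once with −, leaving ⌊207α+ρ⌋ − ⌊0·α+ρ⌋
207α + ρ = (207·14 + 39) / 75 = 2937/75
ρ = 39/75
⌊2937/75⌋ = 39,  ⌊39/75⌋ = 0
#1s = 39 − 0 = 39

39


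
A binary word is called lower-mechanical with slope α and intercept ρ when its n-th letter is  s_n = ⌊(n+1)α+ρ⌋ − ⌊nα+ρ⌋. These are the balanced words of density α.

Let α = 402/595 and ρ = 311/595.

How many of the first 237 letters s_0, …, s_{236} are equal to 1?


160

#1s = Σ_{n=0}^{236} s_n = Σ_{n=0}^{236} (⌊(n+1)α+ρ⌋ − ⌊nα+ρ⌋)
the sum telescopes: every ⌊nα+ρ⌋ with 0 < n < 237 appears once with + and once with −, leaving ⌊237α+ρ⌋ − ⌊0·α+ρ⌋
237α + ρ = (237·402 + 311) / 595 = 95585/595
ρ = 311/595
⌊95585/595⌋ = 160,  ⌊311/595⌋ = 0
#1s = 160 − 0 = 160


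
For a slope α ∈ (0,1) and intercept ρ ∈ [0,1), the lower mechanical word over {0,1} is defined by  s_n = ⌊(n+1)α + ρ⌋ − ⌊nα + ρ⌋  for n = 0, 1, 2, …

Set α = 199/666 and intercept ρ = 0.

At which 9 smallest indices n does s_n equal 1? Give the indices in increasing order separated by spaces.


n=0: ⌊199/666⌋−⌊0/666⌋ = 0−0 = 0
n=1: ⌊398/666⌋−⌊199/666⌋ = 0−0 = 0
n=2: ⌊597/666⌋−⌊398/666⌋ = 0−0 = 0
n=3: ⌊796/666⌋−⌊597/666⌋ = 1−0 = 1  ← one
n=4: ⌊995/666⌋−⌊796/666⌋ = 1−1 = 0
n=5: ⌊1194/666⌋−⌊995/666⌋ = 1−1 = 0
n=6: ⌊1393/666⌋−⌊1194/666⌋ = 2−1 = 1  ← one
n=7: ⌊1592/666⌋−⌊1393/666⌋ = 2−2 = 0
n=8: ⌊1791/666⌋−⌊1592/666⌋ = 2−2 = 0
n=9: ⌊1990/666⌋−⌊1791/666⌋ = 2−2 = 0
n=10: ⌊2189/666⌋−⌊1990/666⌋ = 3−2 = 1  ← one
n=11: ⌊2388/666⌋−⌊2189/666⌋ = 3−3 = 0
n=12: ⌊2587/666⌋−⌊2388/666⌋ = 3−3 = 0
n=13: ⌊2786/666⌋−⌊2587/666⌋ = 4−3 = 1  ← one
n=14: ⌊2985/666⌋−⌊2786/666⌋ = 4−4 = 0
n=15: ⌊3184/666⌋−⌊2985/666⌋ = 4−4 = 0
n=16: ⌊3383/666⌋−⌊3184/666⌋ = 5−4 = 1  ← one
n=17: ⌊3582/666⌋−⌊3383/666⌋ = 5−5 = 0
n=18: ⌊3781/666⌋−⌊3582/666⌋ = 5−5 = 0
n=19: ⌊3980/666⌋−⌊3781/666⌋ = 5−5 = 0
n=20: ⌊4179/666⌋−⌊3980/666⌋ = 6−5 = 1  ← one
n=21: ⌊4378/666⌋−⌊4179/666⌋ = 6−6 = 0
n=22: ⌊4577/666⌋−⌊4378/666⌋ = 6−6 = 0
n=23: ⌊4776/666⌋−⌊4577/666⌋ = 7−6 = 1  ← one
n=24: ⌊4975/666⌋−⌊4776/666⌋ = 7−7 = 0
n=25: ⌊5174/666⌋−⌊4975/666⌋ = 7−7 = 0
n=26: ⌊5373/666⌋−⌊5174/666⌋ = 8−7 = 1  ← one
n=27: ⌊5572/666⌋−⌊5373/666⌋ = 8−8 = 0
n=28: ⌊5771/666⌋−⌊5572/666⌋ = 8−8 = 0
n=29: ⌊5970/666⌋−⌊5771/666⌋ = 8−8 = 0
n=30: ⌊6169/666⌋−⌊5970/666⌋ = 9−8 = 1  ← one
positions of the first 9 ones: 3 6 10 13 16 20 23 26 30

3 6 10 13 16 20 23 26 30


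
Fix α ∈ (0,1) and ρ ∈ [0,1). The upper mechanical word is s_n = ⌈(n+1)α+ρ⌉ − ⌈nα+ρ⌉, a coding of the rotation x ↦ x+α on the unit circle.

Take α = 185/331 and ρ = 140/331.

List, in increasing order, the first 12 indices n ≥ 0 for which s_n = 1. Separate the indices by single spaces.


n=0: ⌈325/331⌉−⌈140/331⌉ = 1−1 = 0
n=1: ⌈510/331⌉−⌈325/331⌉ = 2−1 = 1  ← one
n=2: ⌈695/331⌉−⌈510/331⌉ = 3−2 = 1  ← one
n=3: ⌈880/331⌉−⌈695/331⌉ = 3−3 = 0
n=4: ⌈1065/331⌉−⌈880/331⌉ = 4−3 = 1  ← one
n=5: ⌈1250/331⌉−⌈1065/331⌉ = 4−4 = 0
n=6: ⌈1435/331⌉−⌈1250/331⌉ = 5−4 = 1  ← one
n=7: ⌈1620/331⌉−⌈1435/331⌉ = 5−5 = 0
n=8: ⌈1805/331⌉−⌈1620/331⌉ = 6−5 = 1  ← one
n=9: ⌈1990/331⌉−⌈1805/331⌉ = 7−6 = 1  ← one
n=10: ⌈2175/331⌉−⌈1990/331⌉ = 7−7 = 0
n=11: ⌈2360/331⌉−⌈2175/331⌉ = 8−7 = 1  ← one
n=12: ⌈2545/331⌉−⌈2360/331⌉ = 8−8 = 0
n=13: ⌈2730/331⌉−⌈2545/331⌉ = 9−8 = 1  ← one
n=14: ⌈2915/331⌉−⌈2730/331⌉ = 9−9 = 0
n=15: ⌈3100/331⌉−⌈2915/331⌉ = 10−9 = 1  ← one
n=16: ⌈3285/331⌉−⌈3100/331⌉ = 10−10 = 0
n=17: ⌈3470/331⌉−⌈3285/331⌉ = 11−10 = 1  ← one
n=18: ⌈3655/331⌉−⌈3470/331⌉ = 12−11 = 1  ← one
n=19: ⌈3840/331⌉−⌈3655/331⌉ = 12−12 = 0
n=20: ⌈4025/331⌉−⌈3840/331⌉ = 13−12 = 1  ← one
positions of the first 12 ones: 1 2 4 6 8 9 11 13 15 17 18 20

1 2 4 6 8 9 11 13 15 17 18 20
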